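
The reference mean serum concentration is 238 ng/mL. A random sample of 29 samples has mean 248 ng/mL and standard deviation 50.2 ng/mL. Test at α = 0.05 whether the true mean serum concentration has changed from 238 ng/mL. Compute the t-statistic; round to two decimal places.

H0: μ = 238; H1: μ ≠ 238 (one-sample t-test, two-sided).
t = (x̄ − μ₀)/(s/√n) = (248 − 238)/(50.2/√29) = 1.07
df = n − 1 = 28
Two-sided p-value ≈ 0.293
Since p ≈ 0.293 > α = 0.05, fail to reject H0; the evidence is not statistically significant.

1.07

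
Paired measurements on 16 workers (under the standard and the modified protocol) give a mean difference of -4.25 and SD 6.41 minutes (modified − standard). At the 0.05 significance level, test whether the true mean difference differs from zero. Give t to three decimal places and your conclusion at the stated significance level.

H0: μ_d = 0; H1: μ_d ≠ 0 (paired t-test on the differences, two-sided).
t = d̄/(s_d/√n) = -4.25/(6.41/√16) = -2.652
df = n − 1 = 15
Two-sided p-value ≈ 0.0181
Since p ≈ 0.0181 < α = 0.05, reject H0; the evidence is statistically significant.

t = -2.652; reject H0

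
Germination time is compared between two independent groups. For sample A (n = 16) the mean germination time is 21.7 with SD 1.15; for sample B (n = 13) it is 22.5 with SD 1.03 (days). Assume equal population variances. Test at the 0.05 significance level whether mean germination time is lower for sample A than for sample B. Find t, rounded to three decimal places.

Let group 1 = sample A, group 2 = sample B. H0: μ_1 = μ_2; H1: μ_1 < μ_2 (two-sample pooled-variance t-test, left-tailed).
s_p² = [(16−1)·1.15² + (13−1)·1.03²]/(16+13−2) = 1.20623
t = (21.7 − 22.5)/√[1.20623·(1/16 + 1/13)] = -1.951
df = n₁ + n₂ − 2 = 27
p-value = P(T ≤ -1.951) ≈ 0.0308
Since p ≈ 0.0308 < α = 0.05, reject H0; the data support H1.

-1.951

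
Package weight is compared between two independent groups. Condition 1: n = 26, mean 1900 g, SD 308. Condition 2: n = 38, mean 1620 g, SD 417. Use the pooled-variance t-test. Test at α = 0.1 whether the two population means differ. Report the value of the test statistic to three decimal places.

Let group 1 = condition 1, group 2 = condition 2. H0: μ_1 = μ_2; H1: μ_1 ≠ μ_2 (two-sample pooled-variance t-test, two-sided).
s_p² = [(26−1)·308² + (38−1)·417²]/(26+38−2) = 142024
t = (1900 − 1620)/√[142024·(1/26 + 1/38)] = 2.919
df = n₁ + n₂ − 2 = 62
Two-sided p-value ≈ 0.005
Since p ≈ 0.005 < α = 0.1, reject H0; the data support H1.

2.919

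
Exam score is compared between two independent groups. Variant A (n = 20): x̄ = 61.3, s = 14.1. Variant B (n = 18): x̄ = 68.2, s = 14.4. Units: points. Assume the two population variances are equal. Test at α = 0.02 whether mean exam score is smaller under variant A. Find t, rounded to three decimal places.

Let group 1 = variant A, group 2 = variant B. H0: μ_1 = μ_2; H1: μ_1 < μ_2 (two-sample pooled-variance t-test, left-tailed).
s_p² = [(20−1)·14.1² + (18−1)·14.4²]/(20+18−2) = 202.847
t = (61.3 − 68.2)/√[202.847·(1/20 + 1/18)] = -1.491
df = n₁ + n₂ − 2 = 36
p-value = P(T ≤ -1.491) ≈ 0.072
Since p ≈ 0.072 > α = 0.02, fail to reject H0; the data do not provide sufficient evidence against H0.

-1.491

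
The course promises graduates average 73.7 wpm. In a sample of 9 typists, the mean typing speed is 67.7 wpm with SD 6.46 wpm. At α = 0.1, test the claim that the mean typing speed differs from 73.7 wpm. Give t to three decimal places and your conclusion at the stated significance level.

H0: μ = 73.7; H1: μ ≠ 73.7 (one-sample t-test, two-sided).
t = (x̄ − μ₀)/(s/√n) = (67.7 − 73.7)/(6.46/√9) = -2.786
df = n − 1 = 8
Two-sided p-value ≈ 0.024
Since p ≈ 0.024 < α = 0.1, reject H0; the evidence is statistically significant.

t = -2.786; reject H0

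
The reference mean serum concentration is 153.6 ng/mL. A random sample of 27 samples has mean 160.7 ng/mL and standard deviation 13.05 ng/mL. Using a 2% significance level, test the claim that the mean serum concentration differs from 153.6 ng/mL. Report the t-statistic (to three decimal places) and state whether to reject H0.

H0: μ = 153.6; H1: μ ≠ 153.6 (one-sample t-test, two-sided).
t = (x̄ − μ₀)/(s/√n) = (160.7 − 153.6)/(13.05/√27) = 2.827
df = n − 1 = 26
Two-sided p-value ≈ 0.0089
Since p ≈ 0.0089 < α = 0.02, reject H0; the data support H1.

t = 2.827; reject H0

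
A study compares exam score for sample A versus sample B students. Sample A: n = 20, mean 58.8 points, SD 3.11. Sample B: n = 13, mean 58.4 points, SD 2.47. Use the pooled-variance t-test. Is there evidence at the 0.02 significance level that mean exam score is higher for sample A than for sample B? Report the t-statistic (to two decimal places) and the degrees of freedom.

t = 0.39, df = 31

Let group 1 = sample A, group 2 = sample B. H0: μ_1 = μ_2; H1: μ_1 > μ_2 (two-sample pooled-variance t-test, right-tailed).
s_p² = [(20−1)·3.11² + (13−1)·2.47²]/(20+13−2) = 8.2897
t = (58.8 − 58.4)/√[8.2897·(1/20 + 1/13)] = 0.39
df = n₁ + n₂ − 2 = 31
p-value = P(T ≥ 0.39) ≈ 0.3496
Since p ≈ 0.3496 > α = 0.02, fail to reject H0; the evidence is not statistically significant.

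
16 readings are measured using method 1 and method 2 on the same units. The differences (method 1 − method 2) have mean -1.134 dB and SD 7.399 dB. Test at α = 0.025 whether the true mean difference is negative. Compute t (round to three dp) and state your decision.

H0: μ_d = 0; H1: μ_d < 0 (paired t-test on the differences, left-tailed).
t = d̄/(s_d/√n) = -1.134/(7.399/√16) = -0.613
df = n − 1 = 15
p-value = P(T ≤ -0.613) ≈ 0.275
Since p ≈ 0.275 > α = 0.025, fail to reject H0; the evidence is not statistically significant.

t = -0.613; fail to reject H0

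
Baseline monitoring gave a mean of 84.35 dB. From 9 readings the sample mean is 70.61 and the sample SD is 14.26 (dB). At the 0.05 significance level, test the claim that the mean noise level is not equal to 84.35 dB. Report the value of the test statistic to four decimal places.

-2.8906

H0: μ = 84.35; H1: μ ≠ 84.35 (one-sample t-test, two-sided).
t = (x̄ − μ₀)/(s/√n) = (70.61 − 84.35)/(14.26/√9) = -2.8906
df = n − 1 = 8
Two-sided p-value ≈ 0.020
Since p ≈ 0.020 < α = 0.05, reject H0; the evidence is statistically significant.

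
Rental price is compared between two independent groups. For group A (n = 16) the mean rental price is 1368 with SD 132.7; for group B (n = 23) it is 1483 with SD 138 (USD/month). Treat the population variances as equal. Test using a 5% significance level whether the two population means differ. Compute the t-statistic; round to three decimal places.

-2.600

Let group 1 = group A, group 2 = group B. H0: μ_1 = μ_2; H1: μ_1 ≠ μ_2 (two-sample pooled-variance t-test, two-sided).
s_p² = [(16−1)·132.7² + (23−1)·138²]/(16+23−2) = 18462.4
t = (1368 − 1483)/√[18462.4·(1/16 + 1/23)] = -2.600
df = n₁ + n₂ − 2 = 37
Two-sided p-value ≈ 0.013
Since p ≈ 0.013 < α = 0.05, reject H0; the data support H1.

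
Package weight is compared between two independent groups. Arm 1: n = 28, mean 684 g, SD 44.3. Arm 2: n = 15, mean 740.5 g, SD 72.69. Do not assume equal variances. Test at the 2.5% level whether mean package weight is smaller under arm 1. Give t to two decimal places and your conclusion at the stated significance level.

t = -2.75; reject H0

Let group 1 = arm 1, group 2 = arm 2. H0: μ_1 = μ_2; H1: μ_1 < μ_2 (Welch's two-sample t-test, left-tailed).
t = (x̄_1 − x̄_2)/√(s_1²/n_1 + s_2²/n_2) = (684 − 740.5)/√(44.3²/28 + 72.69²/15) = -2.75
Welch–Satterthwaite df ≈ 19.72
p-value = P(T ≤ -2.75) ≈ 0.006
Since p ≈ 0.006 < α = 0.025, reject H0; the evidence is statistically significant.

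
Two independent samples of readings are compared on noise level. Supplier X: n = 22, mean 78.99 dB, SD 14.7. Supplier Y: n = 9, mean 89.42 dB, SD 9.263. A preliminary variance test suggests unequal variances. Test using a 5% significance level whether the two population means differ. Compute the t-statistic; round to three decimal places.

-2.371

Let group 1 = supplier X, group 2 = supplier Y. H0: μ_1 = μ_2; H1: μ_1 ≠ μ_2 (Welch's two-sample t-test, two-sided).
t = (x̄_1 − x̄_2)/√(s_1²/n_1 + s_2²/n_2) = (78.99 − 89.42)/√(14.7²/22 + 9.263²/9) = -2.371
Welch–Satterthwaite df ≈ 23.48
Two-sided p-value ≈ 0.026
Since p ≈ 0.026 < α = 0.05, reject H0; the data support H1.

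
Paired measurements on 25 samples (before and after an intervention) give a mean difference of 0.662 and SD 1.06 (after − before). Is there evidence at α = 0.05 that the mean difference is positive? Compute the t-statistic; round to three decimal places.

3.123

H0: μ_d = 0; H1: μ_d > 0 (paired t-test on the differences, right-tailed).
t = d̄/(s_d/√n) = 0.662/(1.06/√25) = 3.123
df = n − 1 = 24
p-value = P(T ≥ 3.123) ≈ 0.002
Since p ≈ 0.002 < α = 0.05, reject H0; the data support H1.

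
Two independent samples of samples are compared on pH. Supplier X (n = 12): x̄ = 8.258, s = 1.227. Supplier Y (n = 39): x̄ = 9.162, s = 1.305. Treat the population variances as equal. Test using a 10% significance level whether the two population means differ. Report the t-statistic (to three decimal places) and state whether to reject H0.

Let group 1 = supplier X, group 2 = supplier Y. H0: μ_1 = μ_2; H1: μ_1 ≠ μ_2 (two-sample pooled-variance t-test, two-sided).
s_p² = [(12−1)·1.227² + (39−1)·1.305²]/(12+39−2) = 1.65869
t = (8.258 − 9.162)/√[1.65869·(1/12 + 1/39)] = -2.126
df = n₁ + n₂ − 2 = 49
Two-sided p-value ≈ 0.039
Since p ≈ 0.039 < α = 0.1, reject H0; the data support H1.

t = -2.126; reject H0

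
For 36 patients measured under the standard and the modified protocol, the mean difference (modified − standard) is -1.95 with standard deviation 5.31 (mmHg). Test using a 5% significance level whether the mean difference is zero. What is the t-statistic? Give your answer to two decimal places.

H0: μ_d = 0; H1: μ_d ≠ 0 (paired t-test on the differences, two-sided).
t = d̄/(s_d/√n) = -1.95/(5.31/√36) = -2.20
df = n − 1 = 35
Two-sided p-value ≈ 0.0342
Since p ≈ 0.0342 < α = 0.05, reject H0; the evidence is statistically significant.

-2.20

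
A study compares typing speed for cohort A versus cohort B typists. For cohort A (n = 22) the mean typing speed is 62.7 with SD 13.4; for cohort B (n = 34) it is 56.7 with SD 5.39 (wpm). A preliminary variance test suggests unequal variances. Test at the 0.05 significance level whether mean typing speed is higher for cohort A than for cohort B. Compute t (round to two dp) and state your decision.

t = 2.00; reject H0

Let group 1 = cohort A, group 2 = cohort B. H0: μ_1 = μ_2; H1: μ_1 > μ_2 (Welch's two-sample t-test, right-tailed).
t = (x̄_1 − x̄_2)/√(s_1²/n_1 + s_2²/n_2) = (62.7 − 56.7)/√(13.4²/22 + 5.39²/34) = 2.00
Welch–Satterthwaite df ≈ 25.45
p-value = P(T ≥ 2.00) ≈ 0.0282
Since p ≈ 0.0282 < α = 0.05, reject H0; the evidence is statistically significant.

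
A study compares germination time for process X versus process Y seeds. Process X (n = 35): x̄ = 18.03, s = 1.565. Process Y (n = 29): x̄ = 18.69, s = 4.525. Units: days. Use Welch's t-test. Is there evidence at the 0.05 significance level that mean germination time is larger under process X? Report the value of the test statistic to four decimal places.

Let group 1 = process X, group 2 = process Y. H0: μ_1 = μ_2; H1: μ_1 > μ_2 (Welch's two-sample t-test, right-tailed).
t = (x̄_1 − x̄_2)/√(s_1²/n_1 + s_2²/n_2) = (18.03 − 18.69)/√(1.565²/35 + 4.525²/29) = -0.7492
Welch–Satterthwaite df ≈ 33.55
p-value = P(T ≥ -0.7492) ≈ 0.771
Since p ≈ 0.771 > α = 0.05, fail to reject H0; the evidence is not statistically significant.

-0.7492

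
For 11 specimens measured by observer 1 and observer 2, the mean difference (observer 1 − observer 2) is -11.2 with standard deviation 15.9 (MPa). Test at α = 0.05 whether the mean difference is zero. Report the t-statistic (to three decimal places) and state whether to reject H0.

t = -2.336; reject H0

H0: μ_d = 0; H1: μ_d ≠ 0 (paired t-test on the differences, two-sided).
t = d̄/(s_d/√n) = -11.2/(15.9/√11) = -2.336
df = n − 1 = 10
Two-sided p-value ≈ 0.042
Since p ≈ 0.042 < α = 0.05, reject H0; the data support H1.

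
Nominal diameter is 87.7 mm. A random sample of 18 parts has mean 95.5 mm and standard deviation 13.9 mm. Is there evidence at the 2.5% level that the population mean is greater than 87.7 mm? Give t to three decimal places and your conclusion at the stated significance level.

t = 2.381; reject H0

H0: μ = 87.7; H1: μ > 87.7 (one-sample t-test, right-tailed).
t = (x̄ − μ₀)/(s/√n) = (95.5 − 87.7)/(13.9/√18) = 2.381
df = n − 1 = 17
p-value = P(T ≥ 2.381) ≈ 0.0146
Since p ≈ 0.0146 < α = 0.025, reject H0; the evidence is statistically significant.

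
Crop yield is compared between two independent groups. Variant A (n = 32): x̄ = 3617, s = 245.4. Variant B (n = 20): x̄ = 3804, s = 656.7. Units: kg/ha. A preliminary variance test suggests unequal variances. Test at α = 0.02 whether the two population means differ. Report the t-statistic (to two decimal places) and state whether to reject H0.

t = -1.22; fail to reject H0

Let group 1 = variant A, group 2 = variant B. H0: μ_1 = μ_2; H1: μ_1 ≠ μ_2 (Welch's two-sample t-test, two-sided).
t = (x̄_1 − x̄_2)/√(s_1²/n_1 + s_2²/n_2) = (3617 − 3804)/√(245.4²/32 + 656.7²/20) = -1.22
Welch–Satterthwaite df ≈ 22.36
Two-sided p-value ≈ 0.2347
Since p ≈ 0.2347 > α = 0.02, fail to reject H0; the evidence is not statistically significant.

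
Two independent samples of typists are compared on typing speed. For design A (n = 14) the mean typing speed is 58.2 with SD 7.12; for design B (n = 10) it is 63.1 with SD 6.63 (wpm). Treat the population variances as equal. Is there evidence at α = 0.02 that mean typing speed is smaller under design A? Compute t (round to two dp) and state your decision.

Let group 1 = design A, group 2 = design B. H0: μ_1 = μ_2; H1: μ_1 < μ_2 (two-sample pooled-variance t-test, left-tailed).
s_p² = [(14−1)·7.12² + (10−1)·6.63²]/(14+10−2) = 47.9382
t = (58.2 − 63.1)/√[47.9382·(1/14 + 1/10)] = -1.71
df = n₁ + n₂ − 2 = 22
p-value = P(T ≤ -1.71) ≈ 0.0507
Since p ≈ 0.0507 > α = 0.02, fail to reject H0; the data do not provide sufficient evidence against H0.

t = -1.71; fail to reject H0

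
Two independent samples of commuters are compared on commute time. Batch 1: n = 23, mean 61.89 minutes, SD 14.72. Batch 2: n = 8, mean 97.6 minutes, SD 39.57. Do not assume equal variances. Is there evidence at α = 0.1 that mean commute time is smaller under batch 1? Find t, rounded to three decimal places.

Let group 1 = batch 1, group 2 = batch 2. H0: μ_1 = μ_2; H1: μ_1 < μ_2 (Welch's two-sample t-test, left-tailed).
t = (x̄_1 − x̄_2)/√(s_1²/n_1 + s_2²/n_2) = (61.89 − 97.6)/√(14.72²/23 + 39.57²/8) = -2.493
Welch–Satterthwaite df ≈ 7.68
p-value = P(T ≤ -2.493) ≈ 0.019
Since p ≈ 0.019 < α = 0.1, reject H0; the data support H1.

-2.493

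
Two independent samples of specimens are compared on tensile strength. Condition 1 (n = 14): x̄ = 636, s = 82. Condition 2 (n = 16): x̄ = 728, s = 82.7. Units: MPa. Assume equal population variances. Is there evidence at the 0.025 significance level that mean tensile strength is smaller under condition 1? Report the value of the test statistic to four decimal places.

-3.0518

Let group 1 = condition 1, group 2 = condition 2. H0: μ_1 = μ_2; H1: μ_1 < μ_2 (two-sample pooled-variance t-test, left-tailed).
s_p² = [(14−1)·82² + (16−1)·82.7²]/(14+16−2) = 6785.76
t = (636 − 728)/√[6785.76·(1/14 + 1/16)] = -3.0518
df = n₁ + n₂ − 2 = 28
p-value = P(T ≤ -3.0518) ≈ 0.002
Since p ≈ 0.002 < α = 0.025, reject H0; the data support H1.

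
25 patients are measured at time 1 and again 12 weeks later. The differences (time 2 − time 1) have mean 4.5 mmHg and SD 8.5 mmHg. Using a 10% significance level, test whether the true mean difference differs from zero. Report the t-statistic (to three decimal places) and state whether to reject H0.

t = 2.647; reject H0

H0: μ_d = 0; H1: μ_d ≠ 0 (paired t-test on the differences, two-sided).
t = d̄/(s_d/√n) = 4.5/(8.5/√25) = 2.647
df = n − 1 = 24
Two-sided p-value ≈ 0.0141
Since p ≈ 0.0141 < α = 0.1, reject H0; the evidence is statistically significant.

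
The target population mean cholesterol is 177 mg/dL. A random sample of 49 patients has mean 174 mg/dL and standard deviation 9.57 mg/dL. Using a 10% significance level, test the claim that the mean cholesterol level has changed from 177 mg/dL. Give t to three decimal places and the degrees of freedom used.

t = -2.194, df = 48

H0: μ = 177; H1: μ ≠ 177 (one-sample t-test, two-sided).
t = (x̄ − μ₀)/(s/√n) = (174 − 177)/(9.57/√49) = -2.194
df = n − 1 = 48
Two-sided p-value ≈ 0.033
Since p ≈ 0.033 < α = 0.1, reject H0; the data support H1.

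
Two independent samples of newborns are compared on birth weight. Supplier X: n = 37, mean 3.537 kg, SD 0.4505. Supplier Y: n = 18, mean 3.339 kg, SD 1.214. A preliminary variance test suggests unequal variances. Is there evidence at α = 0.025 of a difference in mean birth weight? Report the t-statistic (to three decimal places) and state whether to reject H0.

t = 0.670; fail to reject H0

Let group 1 = supplier X, group 2 = supplier Y. H0: μ_1 = μ_2; H1: μ_1 ≠ μ_2 (Welch's two-sample t-test, two-sided).
t = (x̄_1 − x̄_2)/√(s_1²/n_1 + s_2²/n_2) = (3.537 − 3.339)/√(0.4505²/37 + 1.214²/18) = 0.670
Welch–Satterthwaite df ≈ 19.31
Two-sided p-value ≈ 0.511
Since p ≈ 0.511 > α = 0.025, fail to reject H0; the data do not provide sufficient evidence against H0.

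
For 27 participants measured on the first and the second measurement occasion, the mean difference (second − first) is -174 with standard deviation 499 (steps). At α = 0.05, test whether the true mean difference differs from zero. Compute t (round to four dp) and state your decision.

H0: μ_d = 0; H1: μ_d ≠ 0 (paired t-test on the differences, two-sided).
t = d̄/(s_d/√n) = -174/(499/√27) = -1.8119
df = n − 1 = 26
Two-sided p-value ≈ 0.0816
Since p ≈ 0.0816 > α = 0.05, fail to reject H0; the evidence is not statistically significant.

t = -1.8119; fail to reject H0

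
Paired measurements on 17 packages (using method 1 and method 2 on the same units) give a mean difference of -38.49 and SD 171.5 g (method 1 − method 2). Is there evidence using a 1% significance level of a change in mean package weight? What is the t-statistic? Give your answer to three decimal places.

-0.925

H0: μ_d = 0; H1: μ_d ≠ 0 (paired t-test on the differences, two-sided).
t = d̄/(s_d/√n) = -38.49/(171.5/√17) = -0.925
df = n − 1 = 16
Two-sided p-value ≈ 0.3685
Since p ≈ 0.3685 > α = 0.01, fail to reject H0; the data do not provide sufficient evidence against H0.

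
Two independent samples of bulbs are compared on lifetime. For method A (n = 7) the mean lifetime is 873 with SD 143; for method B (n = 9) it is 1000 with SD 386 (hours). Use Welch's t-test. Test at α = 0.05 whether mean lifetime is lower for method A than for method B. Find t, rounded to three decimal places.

Let group 1 = method A, group 2 = method B. H0: μ_1 = μ_2; H1: μ_1 < μ_2 (Welch's two-sample t-test, left-tailed).
t = (x̄_1 − x̄_2)/√(s_1²/n_1 + s_2²/n_2) = (873 − 1000)/√(143²/7 + 386²/9) = -0.910
Welch–Satterthwaite df ≈ 10.63
p-value = P(T ≤ -0.910) ≈ 0.191
Since p ≈ 0.191 > α = 0.05, fail to reject H0; the evidence is not statistically significant.

-0.910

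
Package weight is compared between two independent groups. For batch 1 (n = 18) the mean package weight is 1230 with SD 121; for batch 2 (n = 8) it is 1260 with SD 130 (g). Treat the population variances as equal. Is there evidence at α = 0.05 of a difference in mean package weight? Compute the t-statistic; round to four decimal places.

-0.5708

Let group 1 = batch 1, group 2 = batch 2. H0: μ_1 = μ_2; H1: μ_1 ≠ μ_2 (two-sample pooled-variance t-test, two-sided).
s_p² = [(18−1)·121² + (8−1)·130²]/(18+8−2) = 15299.9
t = (1230 − 1260)/√[15299.9·(1/18 + 1/8)] = -0.5708
df = n₁ + n₂ − 2 = 24
Two-sided p-value ≈ 0.5735
Since p ≈ 0.5735 > α = 0.05, fail to reject H0; the data do not provide sufficient evidence against H0.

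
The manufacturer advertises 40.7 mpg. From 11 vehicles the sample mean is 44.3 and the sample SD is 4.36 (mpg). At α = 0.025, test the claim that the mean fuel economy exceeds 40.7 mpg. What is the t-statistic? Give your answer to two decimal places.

2.74

H0: μ = 40.7; H1: μ > 40.7 (one-sample t-test, right-tailed).
t = (x̄ − μ₀)/(s/√n) = (44.3 − 40.7)/(4.36/√11) = 2.74
df = n − 1 = 10
p-value = P(T ≥ 2.74) ≈ 0.010
Since p ≈ 0.010 < α = 0.025, reject H0; the data support H1.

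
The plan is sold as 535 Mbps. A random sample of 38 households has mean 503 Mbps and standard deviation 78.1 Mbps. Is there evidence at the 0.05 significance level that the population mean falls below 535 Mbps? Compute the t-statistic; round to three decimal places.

-2.526

H0: μ = 535; H1: μ < 535 (one-sample t-test, left-tailed).
t = (x̄ − μ₀)/(s/√n) = (503 − 535)/(78.1/√38) = -2.526
df = n − 1 = 37
p-value = P(T ≤ -2.526) ≈ 0.0080
Since p ≈ 0.0080 < α = 0.05, reject H0; the data support H1.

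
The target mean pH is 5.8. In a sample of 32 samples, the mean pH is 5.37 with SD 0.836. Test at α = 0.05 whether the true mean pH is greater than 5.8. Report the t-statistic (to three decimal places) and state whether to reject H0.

H0: μ = 5.8; H1: μ > 5.8 (one-sample t-test, right-tailed).
t = (x̄ − μ₀)/(s/√n) = (5.37 − 5.8)/(0.836/√32) = -2.910
df = n − 1 = 31
p-value = P(T ≥ -2.910) ≈ 0.9967
Since p ≈ 0.9967 > α = 0.05, fail to reject H0; the data do not provide sufficient evidence against H0.

t = -2.910; fail to reject H0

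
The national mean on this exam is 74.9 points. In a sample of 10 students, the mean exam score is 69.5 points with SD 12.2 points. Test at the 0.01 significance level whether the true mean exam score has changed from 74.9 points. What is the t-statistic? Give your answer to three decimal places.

H0: μ = 74.9; H1: μ ≠ 74.9 (one-sample t-test, two-sided).
t = (x̄ − μ₀)/(s/√n) = (69.5 − 74.9)/(12.2/√10) = -1.400
df = n − 1 = 9
Two-sided p-value ≈ 0.195
Since p ≈ 0.195 > α = 0.01, fail to reject H0; the evidence is not statistically significant.

-1.400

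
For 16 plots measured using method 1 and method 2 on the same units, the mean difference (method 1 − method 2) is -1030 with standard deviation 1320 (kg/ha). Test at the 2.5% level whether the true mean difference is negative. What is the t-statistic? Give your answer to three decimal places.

-3.121

H0: μ_d = 0; H1: μ_d < 0 (paired t-test on the differences, left-tailed).
t = d̄/(s_d/√n) = -1030/(1320/√16) = -3.121
df = n − 1 = 15
p-value = P(T ≤ -3.121) ≈ 0.004
Since p ≈ 0.004 < α = 0.025, reject H0; the data support H1.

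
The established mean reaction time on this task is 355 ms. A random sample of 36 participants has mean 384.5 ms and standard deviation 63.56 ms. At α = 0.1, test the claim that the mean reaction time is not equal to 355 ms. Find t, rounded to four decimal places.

2.7848

H0: μ = 355; H1: μ ≠ 355 (one-sample t-test, two-sided).
t = (x̄ − μ₀)/(s/√n) = (384.5 − 355)/(63.56/√36) = 2.7848
df = n − 1 = 35
Two-sided p-value ≈ 0.0086
Since p ≈ 0.0086 < α = 0.1, reject H0; the evidence is statistically significant.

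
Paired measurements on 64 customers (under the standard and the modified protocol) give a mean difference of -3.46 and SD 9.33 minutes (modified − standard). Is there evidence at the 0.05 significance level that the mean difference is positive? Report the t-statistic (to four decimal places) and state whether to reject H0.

H0: μ_d = 0; H1: μ_d > 0 (paired t-test on the differences, right-tailed).
t = d̄/(s_d/√n) = -3.46/(9.33/√64) = -2.9668
df = n − 1 = 63
p-value = P(T ≥ -2.9668) ≈ 0.998
Since p ≈ 0.998 > α = 0.05, fail to reject H0; the evidence is not statistically significant.

t = -2.9668; fail to reject H0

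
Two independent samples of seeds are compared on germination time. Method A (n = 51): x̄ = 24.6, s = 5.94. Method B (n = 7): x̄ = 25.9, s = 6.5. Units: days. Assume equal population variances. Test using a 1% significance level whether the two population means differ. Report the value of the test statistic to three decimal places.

Let group 1 = method A, group 2 = method B. H0: μ_1 = μ_2; H1: μ_1 ≠ μ_2 (two-sample pooled-variance t-test, two-sided).
s_p² = [(51−1)·5.94² + (7−1)·6.5²]/(51+7−2) = 36.03
t = (24.6 − 25.9)/√[36.03·(1/51 + 1/7)] = -0.537
df = n₁ + n₂ − 2 = 56
Two-sided p-value ≈ 0.5932
Since p ≈ 0.5932 > α = 0.01, fail to reject H0; the data do not provide sufficient evidence against H0.

-0.537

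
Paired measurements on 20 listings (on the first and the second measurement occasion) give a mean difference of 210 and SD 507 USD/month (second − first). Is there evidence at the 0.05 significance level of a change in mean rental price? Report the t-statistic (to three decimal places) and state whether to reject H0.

t = 1.852; fail to reject H0

H0: μ_d = 0; H1: μ_d ≠ 0 (paired t-test on the differences, two-sided).
t = d̄/(s_d/√n) = 210/(507/√20) = 1.852
df = n − 1 = 19
Two-sided p-value ≈ 0.080
Since p ≈ 0.080 > α = 0.05, fail to reject H0; the data do not provide sufficient evidence against H0.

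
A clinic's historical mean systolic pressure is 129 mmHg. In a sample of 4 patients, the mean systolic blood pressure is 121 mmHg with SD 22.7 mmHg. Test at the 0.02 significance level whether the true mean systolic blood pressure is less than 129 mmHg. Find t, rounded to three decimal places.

H0: μ = 129; H1: μ < 129 (one-sample t-test, left-tailed).
t = (x̄ − μ₀)/(s/√n) = (121 − 129)/(22.7/√4) = -0.705
df = n − 1 = 3
p-value = P(T ≤ -0.705) ≈ 0.266
Since p ≈ 0.266 > α = 0.02, fail to reject H0; the data do not provide sufficient evidence against H0.

-0.705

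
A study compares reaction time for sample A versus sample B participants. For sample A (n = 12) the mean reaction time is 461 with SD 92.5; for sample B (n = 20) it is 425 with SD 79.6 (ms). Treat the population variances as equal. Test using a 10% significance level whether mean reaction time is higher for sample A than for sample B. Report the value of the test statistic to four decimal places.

Let group 1 = sample A, group 2 = sample B. H0: μ_1 = μ_2; H1: μ_1 > μ_2 (two-sample pooled-variance t-test, right-tailed).
s_p² = [(12−1)·92.5² + (20−1)·79.6²]/(12+20−2) = 7150.19
t = (461 − 425)/√[7150.19·(1/12 + 1/20)] = 1.1659
df = n₁ + n₂ − 2 = 30
p-value = P(T ≥ 1.1659) ≈ 0.1264
Since p ≈ 0.1264 > α = 0.1, fail to reject H0; the data do not provide sufficient evidence against H0.

1.1659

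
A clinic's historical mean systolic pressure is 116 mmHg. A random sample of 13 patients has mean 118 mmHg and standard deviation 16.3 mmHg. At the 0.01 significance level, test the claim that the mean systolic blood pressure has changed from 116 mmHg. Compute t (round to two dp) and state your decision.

t = 0.44; fail to reject H0

H0: μ = 116; H1: μ ≠ 116 (one-sample t-test, two-sided).
t = (x̄ − μ₀)/(s/√n) = (118 − 116)/(16.3/√13) = 0.44
df = n − 1 = 12
Two-sided p-value ≈ 0.666
Since p ≈ 0.666 > α = 0.01, fail to reject H0; the evidence is not statistically significant.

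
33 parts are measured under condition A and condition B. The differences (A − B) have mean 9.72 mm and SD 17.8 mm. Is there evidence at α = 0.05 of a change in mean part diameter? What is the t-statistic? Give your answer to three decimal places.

3.137

H0: μ_d = 0; H1: μ_d ≠ 0 (paired t-test on the differences, two-sided).
t = d̄/(s_d/√n) = 9.72/(17.8/√33) = 3.137
df = n − 1 = 32
Two-sided p-value ≈ 0.004
Since p ≈ 0.004 < α = 0.05, reject H0; the evidence is statistically significant.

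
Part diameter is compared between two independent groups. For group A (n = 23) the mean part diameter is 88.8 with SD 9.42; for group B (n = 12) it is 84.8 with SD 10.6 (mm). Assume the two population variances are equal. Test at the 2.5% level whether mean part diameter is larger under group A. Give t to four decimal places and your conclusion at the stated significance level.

Let group 1 = group A, group 2 = group B. H0: μ_1 = μ_2; H1: μ_1 > μ_2 (two-sample pooled-variance t-test, right-tailed).
s_p² = [(23−1)·9.42² + (12−1)·10.6²]/(23+12−2) = 96.6109
t = (88.8 − 84.8)/√[96.6109·(1/23 + 1/12)] = 1.1428
df = n₁ + n₂ − 2 = 33
p-value = P(T ≥ 1.1428) ≈ 0.1307
Since p ≈ 0.1307 > α = 0.025, fail to reject H0; the data do not provide sufficient evidence against H0.

t = 1.1428; fail to reject H0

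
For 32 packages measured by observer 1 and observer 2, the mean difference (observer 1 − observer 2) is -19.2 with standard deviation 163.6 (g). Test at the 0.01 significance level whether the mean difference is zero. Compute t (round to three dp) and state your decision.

H0: μ_d = 0; H1: μ_d ≠ 0 (paired t-test on the differences, two-sided).
t = d̄/(s_d/√n) = -19.2/(163.6/√32) = -0.664
df = n − 1 = 31
Two-sided p-value ≈ 0.5117
Since p ≈ 0.5117 > α = 0.01, fail to reject H0; the data do not provide sufficient evidence against H0.

t = -0.664; fail to reject H0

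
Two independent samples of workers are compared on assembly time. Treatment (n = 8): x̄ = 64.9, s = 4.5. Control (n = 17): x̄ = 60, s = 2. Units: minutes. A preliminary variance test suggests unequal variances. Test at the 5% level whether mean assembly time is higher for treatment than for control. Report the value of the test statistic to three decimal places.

Let group 1 = treatment, group 2 = control. H0: μ_1 = μ_2; H1: μ_1 > μ_2 (Welch's two-sample t-test, right-tailed).
t = (x̄_1 − x̄_2)/√(s_1²/n_1 + s_2²/n_2) = (64.9 − 60)/√(4.5²/8 + 2²/17) = 2.946
Welch–Satterthwaite df ≈ 8.33
p-value = P(T ≥ 2.946) ≈ 0.009
Since p ≈ 0.009 < α = 0.05, reject H0; the evidence is statistically significant.

2.946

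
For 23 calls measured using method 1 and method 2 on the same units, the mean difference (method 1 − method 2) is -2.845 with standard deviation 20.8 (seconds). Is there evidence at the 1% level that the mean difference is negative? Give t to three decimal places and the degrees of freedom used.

H0: μ_d = 0; H1: μ_d < 0 (paired t-test on the differences, left-tailed).
t = d̄/(s_d/√n) = -2.845/(20.8/√23) = -0.656
df = n − 1 = 22
p-value = P(T ≤ -0.656) ≈ 0.2593
Since p ≈ 0.2593 > α = 0.01, fail to reject H0; the evidence is not statistically significant.

t = -0.656, df = 22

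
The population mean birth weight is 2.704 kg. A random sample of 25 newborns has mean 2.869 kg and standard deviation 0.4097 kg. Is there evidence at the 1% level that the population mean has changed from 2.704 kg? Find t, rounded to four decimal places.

H0: μ = 2.704; H1: μ ≠ 2.704 (one-sample t-test, two-sided).
t = (x̄ − μ₀)/(s/√n) = (2.869 − 2.704)/(0.4097/√25) = 2.0137
df = n − 1 = 24
Two-sided p-value ≈ 0.0554
Since p ≈ 0.0554 > α = 0.01, fail to reject H0; the data do not provide sufficient evidence against H0.

2.0137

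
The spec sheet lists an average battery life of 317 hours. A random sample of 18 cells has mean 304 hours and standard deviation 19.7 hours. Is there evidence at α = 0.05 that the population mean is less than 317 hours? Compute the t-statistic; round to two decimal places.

-2.80

H0: μ = 317; H1: μ < 317 (one-sample t-test, left-tailed).
t = (x̄ − μ₀)/(s/√n) = (304 − 317)/(19.7/√18) = -2.80
df = n − 1 = 17
p-value = P(T ≤ -2.80) ≈ 0.0062
Since p ≈ 0.0062 < α = 0.05, reject H0; the data support H1.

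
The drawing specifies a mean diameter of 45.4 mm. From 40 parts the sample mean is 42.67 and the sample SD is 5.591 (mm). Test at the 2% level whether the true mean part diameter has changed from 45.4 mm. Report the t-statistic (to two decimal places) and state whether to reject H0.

t = -3.09; reject H0

H0: μ = 45.4; H1: μ ≠ 45.4 (one-sample t-test, two-sided).
t = (x̄ − μ₀)/(s/√n) = (42.67 − 45.4)/(5.591/√40) = -3.09
df = n − 1 = 39
Two-sided p-value ≈ 0.0037
Since p ≈ 0.0037 < α = 0.02, reject H0; the data support H1.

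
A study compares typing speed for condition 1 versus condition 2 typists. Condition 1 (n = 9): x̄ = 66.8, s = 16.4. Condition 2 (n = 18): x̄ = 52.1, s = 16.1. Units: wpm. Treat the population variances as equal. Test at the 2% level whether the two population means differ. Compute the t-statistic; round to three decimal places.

Let group 1 = condition 1, group 2 = condition 2. H0: μ_1 = μ_2; H1: μ_1 ≠ μ_2 (two-sample pooled-variance t-test, two-sided).
s_p² = [(9−1)·16.4² + (18−1)·16.1²]/(9+18−2) = 262.33
t = (66.8 − 52.1)/√[262.33·(1/9 + 1/18)] = 2.223
df = n₁ + n₂ − 2 = 25
Two-sided p-value ≈ 0.0355
Since p ≈ 0.0355 > α = 0.02, fail to reject H0; the evidence is not statistically significant.

2.223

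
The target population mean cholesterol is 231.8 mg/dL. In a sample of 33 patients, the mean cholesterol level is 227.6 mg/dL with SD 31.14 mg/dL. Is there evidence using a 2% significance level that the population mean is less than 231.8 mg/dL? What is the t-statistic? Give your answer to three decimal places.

H0: μ = 231.8; H1: μ < 231.8 (one-sample t-test, left-tailed).
t = (x̄ − μ₀)/(s/√n) = (227.6 − 231.8)/(31.14/√33) = -0.775
df = n − 1 = 32
p-value = P(T ≤ -0.775) ≈ 0.222
Since p ≈ 0.222 > α = 0.02, fail to reject H0; the evidence is not statistically significant.

-0.775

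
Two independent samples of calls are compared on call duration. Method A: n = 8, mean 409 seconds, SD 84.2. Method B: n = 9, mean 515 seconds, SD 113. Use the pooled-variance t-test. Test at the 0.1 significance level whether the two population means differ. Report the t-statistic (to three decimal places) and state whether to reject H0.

Let group 1 = method A, group 2 = method B. H0: μ_1 = μ_2; H1: μ_1 ≠ μ_2 (two-sample pooled-variance t-test, two-sided).
s_p² = [(8−1)·84.2² + (9−1)·113²]/(8+9−2) = 10118.6
t = (409 − 515)/√[10118.6·(1/8 + 1/9)] = -2.169
df = n₁ + n₂ − 2 = 15
Two-sided p-value ≈ 0.047
Since p ≈ 0.047 < α = 0.1, reject H0; the evidence is statistically significant.

t = -2.169; reject H0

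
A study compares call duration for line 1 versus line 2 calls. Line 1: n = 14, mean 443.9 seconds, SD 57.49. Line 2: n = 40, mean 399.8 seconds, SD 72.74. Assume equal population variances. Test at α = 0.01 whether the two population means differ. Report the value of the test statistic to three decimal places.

2.051

Let group 1 = line 1, group 2 = line 2. H0: μ_1 = μ_2; H1: μ_1 ≠ μ_2 (two-sample pooled-variance t-test, two-sided).
s_p² = [(14−1)·57.49² + (40−1)·72.74²]/(14+40−2) = 4794.61
t = (443.9 − 399.8)/√[4794.61·(1/14 + 1/40)] = 2.051
df = n₁ + n₂ − 2 = 52
Two-sided p-value ≈ 0.045
Since p ≈ 0.045 > α = 0.01, fail to reject H0; the data do not provide sufficient evidence against H0.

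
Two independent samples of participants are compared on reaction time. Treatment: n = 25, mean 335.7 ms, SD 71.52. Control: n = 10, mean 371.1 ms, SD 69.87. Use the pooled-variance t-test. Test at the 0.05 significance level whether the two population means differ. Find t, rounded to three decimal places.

-1.331

Let group 1 = treatment, group 2 = control. H0: μ_1 = μ_2; H1: μ_1 ≠ μ_2 (two-sample pooled-variance t-test, two-sided).
s_p² = [(25−1)·71.52² + (10−1)·69.87²]/(25+10−2) = 5051.48
t = (335.7 − 371.1)/√[5051.48·(1/25 + 1/10)] = -1.331
df = n₁ + n₂ − 2 = 33
Two-sided p-value ≈ 0.192
Since p ≈ 0.192 > α = 0.05, fail to reject H0; the data do not provide sufficient evidence against H0.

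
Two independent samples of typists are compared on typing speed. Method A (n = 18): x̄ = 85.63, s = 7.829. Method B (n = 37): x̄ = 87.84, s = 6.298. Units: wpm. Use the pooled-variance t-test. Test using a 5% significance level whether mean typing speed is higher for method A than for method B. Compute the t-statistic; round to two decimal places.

-1.13

Let group 1 = method A, group 2 = method B. H0: μ_1 = μ_2; H1: μ_1 > μ_2 (two-sample pooled-variance t-test, right-tailed).
s_p² = [(18−1)·7.829² + (37−1)·6.298²]/(18+37−2) = 46.6022
t = (85.63 − 87.84)/√[46.6022·(1/18 + 1/37)] = -1.13
df = n₁ + n₂ − 2 = 53
p-value = P(T ≥ -1.13) ≈ 0.867
Since p ≈ 0.867 > α = 0.05, fail to reject H0; the evidence is not statistically significant.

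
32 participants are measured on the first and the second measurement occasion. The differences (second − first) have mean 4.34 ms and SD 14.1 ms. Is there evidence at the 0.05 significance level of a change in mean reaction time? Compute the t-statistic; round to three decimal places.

1.741

H0: μ_d = 0; H1: μ_d ≠ 0 (paired t-test on the differences, two-sided).
t = d̄/(s_d/√n) = 4.34/(14.1/√32) = 1.741
df = n − 1 = 31
Two-sided p-value ≈ 0.092
Since p ≈ 0.092 > α = 0.05, fail to reject H0; the evidence is not statistically significant.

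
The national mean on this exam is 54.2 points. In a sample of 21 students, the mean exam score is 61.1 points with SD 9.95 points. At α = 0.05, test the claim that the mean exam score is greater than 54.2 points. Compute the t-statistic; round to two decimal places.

3.18

H0: μ = 54.2; H1: μ > 54.2 (one-sample t-test, right-tailed).
t = (x̄ − μ₀)/(s/√n) = (61.1 − 54.2)/(9.95/√21) = 3.18
df = n − 1 = 20
p-value = P(T ≥ 3.18) ≈ 0.0024
Since p ≈ 0.0024 < α = 0.05, reject H0; the evidence is statistically significant.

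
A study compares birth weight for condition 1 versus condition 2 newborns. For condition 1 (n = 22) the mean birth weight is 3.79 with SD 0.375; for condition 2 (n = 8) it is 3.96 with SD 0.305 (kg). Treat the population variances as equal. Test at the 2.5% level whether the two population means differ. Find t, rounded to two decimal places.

-1.15

Let group 1 = condition 1, group 2 = condition 2. H0: μ_1 = μ_2; H1: μ_1 ≠ μ_2 (two-sample pooled-variance t-test, two-sided).
s_p² = [(22−1)·0.375² + (8−1)·0.305²]/(22+8−2) = 0.128725
t = (3.79 − 3.96)/√[0.128725·(1/22 + 1/8)] = -1.15
df = n₁ + n₂ − 2 = 28
Two-sided p-value ≈ 0.2608
Since p ≈ 0.2608 > α = 0.025, fail to reject H0; the evidence is not statistically significant.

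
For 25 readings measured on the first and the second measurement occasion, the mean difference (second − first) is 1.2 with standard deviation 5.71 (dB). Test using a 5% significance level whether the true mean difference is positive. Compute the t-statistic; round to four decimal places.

H0: μ_d = 0; H1: μ_d > 0 (paired t-test on the differences, right-tailed).
t = d̄/(s_d/√n) = 1.2/(5.71/√25) = 1.0508
df = n − 1 = 24
p-value = P(T ≥ 1.0508) ≈ 0.1519
Since p ≈ 0.1519 > α = 0.05, fail to reject H0; the data do not provide sufficient evidence against H0.

1.0508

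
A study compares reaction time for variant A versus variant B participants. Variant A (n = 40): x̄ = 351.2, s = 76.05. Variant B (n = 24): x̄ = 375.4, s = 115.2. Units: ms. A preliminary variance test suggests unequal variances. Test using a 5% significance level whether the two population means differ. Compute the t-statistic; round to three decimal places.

Let group 1 = variant A, group 2 = variant B. H0: μ_1 = μ_2; H1: μ_1 ≠ μ_2 (Welch's two-sample t-test, two-sided).
t = (x̄_1 − x̄_2)/√(s_1²/n_1 + s_2²/n_2) = (351.2 − 375.4)/√(76.05²/40 + 115.2²/24) = -0.916
Welch–Satterthwaite df ≈ 35.18
Two-sided p-value ≈ 0.366
Since p ≈ 0.366 > α = 0.05, fail to reject H0; the evidence is not statistically significant.

-0.916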